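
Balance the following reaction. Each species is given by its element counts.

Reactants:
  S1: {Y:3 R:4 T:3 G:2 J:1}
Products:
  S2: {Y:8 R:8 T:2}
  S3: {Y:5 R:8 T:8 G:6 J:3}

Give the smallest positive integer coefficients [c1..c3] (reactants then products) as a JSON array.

Y: 6·3 = 18 | 1·8+2·5 = 18
R: 6·4 = 24 | 1·8+2·8 = 24
T: 6·3 = 18 | 1·2+2·8 = 18
G: 6·2 = 12 | 1·0+2·6 = 12
J: 6·1 = 6 | 1·0+2·3 = 6
gcd(6,1,2) = 1

Coefficients: [6, 1, 2]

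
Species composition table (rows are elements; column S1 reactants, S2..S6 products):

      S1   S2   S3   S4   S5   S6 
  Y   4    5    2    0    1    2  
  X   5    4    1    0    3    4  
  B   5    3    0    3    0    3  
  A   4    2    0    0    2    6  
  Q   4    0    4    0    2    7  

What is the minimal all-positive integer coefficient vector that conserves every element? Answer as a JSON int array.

Coefficients: [6, 3, 1, 5, 3, 2]

Y: 6·4 = 24 | 3·5+1·2+5·0+3·1+2·2 = 24
X: 6·5 = 30 | 3·4+1·1+5·0+3·3+2·4 = 30
B: 6·5 = 30 | 3·3+1·0+5·3+3·0+2·3 = 30
A: 6·4 = 24 | 3·2+1·0+5·0+3·2+2·6 = 24
Q: 6·4 = 24 | 3·0+1·4+5·0+3·2+2·7 = 24
gcd(6,3,1,5,3,2) = 1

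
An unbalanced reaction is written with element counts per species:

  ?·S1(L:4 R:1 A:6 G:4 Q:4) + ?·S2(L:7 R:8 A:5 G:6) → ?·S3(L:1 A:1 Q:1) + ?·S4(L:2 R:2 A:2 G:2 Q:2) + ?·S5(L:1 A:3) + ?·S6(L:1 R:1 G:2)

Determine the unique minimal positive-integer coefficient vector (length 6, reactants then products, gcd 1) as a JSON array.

L: 2·4+1·7 = 15 | 2·1+3·2+3·1+4·1 = 15
R: 2·1+1·8 = 10 | 2·0+3·2+3·0+4·1 = 10
A: 2·6+1·5 = 17 | 2·1+3·2+3·3+4·0 = 17
G: 2·4+1·6 = 14 | 2·0+3·2+3·0+4·2 = 14
Q: 2·4+1·0 = 8 | 2·1+3·2+3·0+4·0 = 8
gcd(2,1,2,3,3,4) = 1

Coefficients: [2, 1, 2, 3, 3, 4]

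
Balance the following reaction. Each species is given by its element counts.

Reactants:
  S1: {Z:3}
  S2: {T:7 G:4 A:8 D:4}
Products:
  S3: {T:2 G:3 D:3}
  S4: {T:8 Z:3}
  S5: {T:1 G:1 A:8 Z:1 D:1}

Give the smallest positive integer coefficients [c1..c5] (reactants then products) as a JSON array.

Coefficients: [5, 6, 6, 3, 6]

T: 5·0+6·7 = 42 | 6·2+3·8+6·1 = 42
G: 5·0+6·4 = 24 | 6·3+3·0+6·1 = 24
A: 5·0+6·8 = 48 | 6·0+3·0+6·8 = 48
Z: 5·3+6·0 = 15 | 6·0+3·3+6·1 = 15
D: 5·0+6·4 = 24 | 6·3+3·0+6·1 = 24
gcd(5,6,6,3,6) = 1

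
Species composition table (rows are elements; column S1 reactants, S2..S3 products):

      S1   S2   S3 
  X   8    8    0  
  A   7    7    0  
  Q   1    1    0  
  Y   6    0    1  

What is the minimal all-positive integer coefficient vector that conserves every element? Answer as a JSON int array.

X: 1·8 = 8 | 1·8+6·0 = 8
A: 1·7 = 7 | 1·7+6·0 = 7
Q: 1·1 = 1 | 1·1+6·0 = 1
Y: 1·6 = 6 | 1·0+6·1 = 6
gcd(1,1,6) = 1

Coefficients: [1, 1, 6]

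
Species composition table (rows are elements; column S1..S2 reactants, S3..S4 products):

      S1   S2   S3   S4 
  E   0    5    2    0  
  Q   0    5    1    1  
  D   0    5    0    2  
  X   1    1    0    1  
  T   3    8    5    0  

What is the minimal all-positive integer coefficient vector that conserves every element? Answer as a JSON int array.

Coefficients: [3, 2, 5, 5]

E: 3·0+2·5 = 10 | 5·2+5·0 = 10
Q: 3·0+2·5 = 10 | 5·1+5·1 = 10
D: 3·0+2·5 = 10 | 5·0+5·2 = 10
X: 3·1+2·1 = 5 | 5·0+5·1 = 5
T: 3·3+2·8 = 25 | 5·5+5·0 = 25
gcd(3,2,5,5) = 1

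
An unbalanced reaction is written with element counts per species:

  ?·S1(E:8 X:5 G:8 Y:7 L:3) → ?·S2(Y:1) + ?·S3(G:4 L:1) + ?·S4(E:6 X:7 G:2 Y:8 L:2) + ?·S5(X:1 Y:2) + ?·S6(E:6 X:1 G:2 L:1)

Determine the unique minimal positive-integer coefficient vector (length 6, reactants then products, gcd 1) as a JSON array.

E: 3·8 = 24 | 3·0+4·0+1·6+5·0+3·6 = 24
X: 3·5 = 15 | 3·0+4·0+1·7+5·1+3·1 = 15
G: 3·8 = 24 | 3·0+4·4+1·2+5·0+3·2 = 24
Y: 3·7 = 21 | 3·1+4·0+1·8+5·2+3·0 = 21
L: 3·3 = 9 | 3·0+4·1+1·2+5·0+3·1 = 9
gcd(3,3,4,1,5,3) = 1

Coefficients: [3, 3, 4, 1, 5, 3]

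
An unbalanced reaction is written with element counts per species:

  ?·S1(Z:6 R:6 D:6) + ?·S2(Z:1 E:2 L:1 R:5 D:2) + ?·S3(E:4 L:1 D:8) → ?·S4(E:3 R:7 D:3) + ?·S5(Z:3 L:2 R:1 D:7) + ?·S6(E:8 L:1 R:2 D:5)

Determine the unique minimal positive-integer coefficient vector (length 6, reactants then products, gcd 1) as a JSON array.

Coefficients: [1, 6, 4, 4, 4, 2]

Z: 1·6+6·1+4·0 = 12 | 4·0+4·3+2·0 = 12
E: 1·0+6·2+4·4 = 28 | 4·3+4·0+2·8 = 28
L: 1·0+6·1+4·1 = 10 | 4·0+4·2+2·1 = 10
R: 1·6+6·5+4·0 = 36 | 4·7+4·1+2·2 = 36
D: 1·6+6·2+4·8 = 50 | 4·3+4·7+2·5 = 50
gcd(1,6,4,4,4,2) = 1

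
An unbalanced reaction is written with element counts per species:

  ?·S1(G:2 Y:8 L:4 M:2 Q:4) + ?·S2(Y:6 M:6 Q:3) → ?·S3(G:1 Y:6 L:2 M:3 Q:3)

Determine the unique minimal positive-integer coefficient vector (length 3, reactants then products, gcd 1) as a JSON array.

G: 3·2+2·0 = 6 | 6·1 = 6
Y: 3·8+2·6 = 36 | 6·6 = 36
L: 3·4+2·0 = 12 | 6·2 = 12
M: 3·2+2·6 = 18 | 6·3 = 18
Q: 3·4+2·3 = 18 | 6·3 = 18
gcd(3,2,6) = 1

Coefficients: [3, 2, 6]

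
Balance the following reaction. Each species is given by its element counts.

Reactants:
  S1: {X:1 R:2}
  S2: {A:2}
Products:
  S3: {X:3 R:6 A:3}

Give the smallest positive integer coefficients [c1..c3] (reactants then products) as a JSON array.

X: 6·1+3·0 = 6 | 2·3 = 6
R: 6·2+3·0 = 12 | 2·6 = 12
A: 6·0+3·2 = 6 | 2·3 = 6
gcd(6,3,2) = 1

Coefficients: [6, 3, 2]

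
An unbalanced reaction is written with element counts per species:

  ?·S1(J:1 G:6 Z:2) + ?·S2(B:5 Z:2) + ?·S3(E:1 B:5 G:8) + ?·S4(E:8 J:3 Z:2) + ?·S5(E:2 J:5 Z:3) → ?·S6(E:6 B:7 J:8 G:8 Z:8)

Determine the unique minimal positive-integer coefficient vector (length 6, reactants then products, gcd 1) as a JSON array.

E: 4·0+5·0+2·1+2·8+6·2 = 30 | 5·6 = 30
B: 4·0+5·5+2·5+2·0+6·0 = 35 | 5·7 = 35
J: 4·1+5·0+2·0+2·3+6·5 = 40 | 5·8 = 40
G: 4·6+5·0+2·8+2·0+6·0 = 40 | 5·8 = 40
Z: 4·2+5·2+2·0+2·2+6·3 = 40 | 5·8 = 40
gcd(4,5,2,2,6,5) = 1

Coefficients: [4, 5, 2, 2, 6, 5]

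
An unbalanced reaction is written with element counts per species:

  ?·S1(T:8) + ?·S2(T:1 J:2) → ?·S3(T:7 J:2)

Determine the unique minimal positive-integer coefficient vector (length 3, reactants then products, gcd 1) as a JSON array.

Coefficients: [3, 4, 4]

T: 3·8+4·1 = 28 | 4·7 = 28
J: 3·0+4·2 = 8 | 4·2 = 8
gcd(3,4,4) = 1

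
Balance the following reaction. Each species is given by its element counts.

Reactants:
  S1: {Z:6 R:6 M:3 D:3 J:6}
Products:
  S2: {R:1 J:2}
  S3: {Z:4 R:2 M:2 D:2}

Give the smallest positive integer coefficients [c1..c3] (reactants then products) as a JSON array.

Z: 2·6 = 12 | 6·0+3·4 = 12
R: 2·6 = 12 | 6·1+3·2 = 12
M: 2·3 = 6 | 6·0+3·2 = 6
D: 2·3 = 6 | 6·0+3·2 = 6
J: 2·6 = 12 | 6·2+3·0 = 12
gcd(2,6,3) = 1

Coefficients: [2, 6, 3]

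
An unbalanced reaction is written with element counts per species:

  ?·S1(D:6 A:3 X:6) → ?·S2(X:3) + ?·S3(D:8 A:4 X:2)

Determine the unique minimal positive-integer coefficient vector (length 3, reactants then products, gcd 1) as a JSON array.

D: 4·6 = 24 | 6·0+3·8 = 24
A: 4·3 = 12 | 6·0+3·4 = 12
X: 4·6 = 24 | 6·3+3·2 = 24
gcd(4,6,3) = 1

Coefficients: [4, 6, 3]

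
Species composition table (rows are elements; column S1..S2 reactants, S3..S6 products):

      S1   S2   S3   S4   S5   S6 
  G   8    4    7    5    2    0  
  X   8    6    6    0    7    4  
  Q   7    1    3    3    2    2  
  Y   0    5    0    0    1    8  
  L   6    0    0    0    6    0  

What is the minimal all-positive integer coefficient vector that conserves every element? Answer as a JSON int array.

Coefficients: [6, 6, 5, 5, 6, 3]

G: 6·8+6·4 = 72 | 5·7+5·5+6·2+3·0 = 72
X: 6·8+6·6 = 84 | 5·6+5·0+6·7+3·4 = 84
Q: 6·7+6·1 = 48 | 5·3+5·3+6·2+3·2 = 48
Y: 6·0+6·5 = 30 | 5·0+5·0+6·1+3·8 = 30
L: 6·6+6·0 = 36 | 5·0+5·0+6·6+3·0 = 36
gcd(6,6,5,5,6,3) = 1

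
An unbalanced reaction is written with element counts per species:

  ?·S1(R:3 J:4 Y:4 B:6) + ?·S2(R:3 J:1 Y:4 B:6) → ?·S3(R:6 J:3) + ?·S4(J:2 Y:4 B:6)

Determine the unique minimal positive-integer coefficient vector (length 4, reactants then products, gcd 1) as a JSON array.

R: 5·3+1·3 = 18 | 3·6+6·0 = 18
J: 5·4+1·1 = 21 | 3·3+6·2 = 21
Y: 5·4+1·4 = 24 | 3·0+6·4 = 24
B: 5·6+1·6 = 36 | 3·0+6·6 = 36
gcd(5,1,3,6) = 1

Coefficients: [5, 1, 3, 6]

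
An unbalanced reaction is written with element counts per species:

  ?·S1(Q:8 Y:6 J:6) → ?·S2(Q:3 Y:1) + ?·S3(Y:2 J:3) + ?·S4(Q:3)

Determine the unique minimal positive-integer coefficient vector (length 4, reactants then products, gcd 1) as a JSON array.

Coefficients: [3, 6, 6, 2]

Q: 3·8 = 24 | 6·3+6·0+2·3 = 24
Y: 3·6 = 18 | 6·1+6·2+2·0 = 18
J: 3·6 = 18 | 6·0+6·3+2·0 = 18
gcd(3,6,6,2) = 1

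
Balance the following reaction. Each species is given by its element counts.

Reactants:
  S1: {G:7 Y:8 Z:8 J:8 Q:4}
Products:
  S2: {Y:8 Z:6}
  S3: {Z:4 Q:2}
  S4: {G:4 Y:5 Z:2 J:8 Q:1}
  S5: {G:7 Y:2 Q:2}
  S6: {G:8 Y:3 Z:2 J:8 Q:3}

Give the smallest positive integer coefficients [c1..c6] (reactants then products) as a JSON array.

Coefficients: [6, 2, 6, 5, 2, 1]

G: 6·7 = 42 | 2·0+6·0+5·4+2·7+1·8 = 42
Y: 6·8 = 48 | 2·8+6·0+5·5+2·2+1·3 = 48
Z: 6·8 = 48 | 2·6+6·4+5·2+2·0+1·2 = 48
J: 6·8 = 48 | 2·0+6·0+5·8+2·0+1·8 = 48
Q: 6·4 = 24 | 2·0+6·2+5·1+2·2+1·3 = 24
gcd(6,2,6,5,2,1) = 1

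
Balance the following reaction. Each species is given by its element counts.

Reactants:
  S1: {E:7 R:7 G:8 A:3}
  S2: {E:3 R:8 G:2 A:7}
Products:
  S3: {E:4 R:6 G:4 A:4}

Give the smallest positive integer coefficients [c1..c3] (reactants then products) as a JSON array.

Coefficients: [2, 2, 5]

E: 2·7+2·3 = 20 | 5·4 = 20
R: 2·7+2·8 = 30 | 5·6 = 30
G: 2·8+2·2 = 20 | 5·4 = 20
A: 2·3+2·7 = 20 | 5·4 = 20
gcd(2,2,5) = 1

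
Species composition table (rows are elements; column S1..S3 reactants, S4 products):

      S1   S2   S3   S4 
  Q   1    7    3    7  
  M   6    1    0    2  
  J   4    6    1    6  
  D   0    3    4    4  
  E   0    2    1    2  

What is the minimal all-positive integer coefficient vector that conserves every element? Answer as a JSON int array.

Q: 1·1+4·7+2·3 = 35 | 5·7 = 35
M: 1·6+4·1+2·0 = 10 | 5·2 = 10
J: 1·4+4·6+2·1 = 30 | 5·6 = 30
D: 1·0+4·3+2·4 = 20 | 5·4 = 20
E: 1·0+4·2+2·1 = 10 | 5·2 = 10
gcd(1,4,2,5) = 1

Coefficients: [1, 4, 2, 5]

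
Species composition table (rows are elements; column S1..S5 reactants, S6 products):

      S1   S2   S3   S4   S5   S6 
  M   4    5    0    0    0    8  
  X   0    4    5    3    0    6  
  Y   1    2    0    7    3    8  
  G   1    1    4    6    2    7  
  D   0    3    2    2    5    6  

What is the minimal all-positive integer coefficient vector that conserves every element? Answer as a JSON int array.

Coefficients: [5, 4, 1, 3, 2, 5]

M: 5·4+4·5+1·0+3·0+2·0 = 40 | 5·8 = 40
X: 5·0+4·4+1·5+3·3+2·0 = 30 | 5·6 = 30
Y: 5·1+4·2+1·0+3·7+2·3 = 40 | 5·8 = 40
G: 5·1+4·1+1·4+3·6+2·2 = 35 | 5·7 = 35
D: 5·0+4·3+1·2+3·2+2·5 = 30 | 5·6 = 30
gcd(5,4,1,3,2,5) = 1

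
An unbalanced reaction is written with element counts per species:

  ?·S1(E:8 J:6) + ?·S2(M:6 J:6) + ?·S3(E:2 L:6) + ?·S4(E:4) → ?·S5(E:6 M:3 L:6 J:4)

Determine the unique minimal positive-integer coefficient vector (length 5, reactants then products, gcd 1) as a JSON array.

E: 1·8+3·0+6·2+4·4 = 36 | 6·6 = 36
M: 1·0+3·6+6·0+4·0 = 18 | 6·3 = 18
L: 1·0+3·0+6·6+4·0 = 36 | 6·6 = 36
J: 1·6+3·6+6·0+4·0 = 24 | 6·4 = 24
gcd(1,3,6,4,6) = 1

Coefficients: [1, 3, 6, 4, 6]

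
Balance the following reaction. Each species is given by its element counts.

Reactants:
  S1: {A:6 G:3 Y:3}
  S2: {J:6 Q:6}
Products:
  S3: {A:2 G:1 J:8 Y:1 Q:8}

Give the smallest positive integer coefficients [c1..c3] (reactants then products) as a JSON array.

Coefficients: [1, 4, 3]

A: 1·6+4·0 = 6 | 3·2 = 6
G: 1·3+4·0 = 3 | 3·1 = 3
J: 1·0+4·6 = 24 | 3·8 = 24
Y: 1·3+4·0 = 3 | 3·1 = 3
Q: 1·0+4·6 = 24 | 3·8 = 24
gcd(1,4,3) = 1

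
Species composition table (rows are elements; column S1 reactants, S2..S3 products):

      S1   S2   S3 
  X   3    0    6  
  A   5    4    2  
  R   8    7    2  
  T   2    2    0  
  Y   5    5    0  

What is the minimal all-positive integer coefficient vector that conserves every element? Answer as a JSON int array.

X: 2·3 = 6 | 2·0+1·6 = 6
A: 2·5 = 10 | 2·4+1·2 = 10
R: 2·8 = 16 | 2·7+1·2 = 16
T: 2·2 = 4 | 2·2+1·0 = 4
Y: 2·5 = 10 | 2·5+1·0 = 10
gcd(2,2,1) = 1

Coefficients: [2, 2, 1]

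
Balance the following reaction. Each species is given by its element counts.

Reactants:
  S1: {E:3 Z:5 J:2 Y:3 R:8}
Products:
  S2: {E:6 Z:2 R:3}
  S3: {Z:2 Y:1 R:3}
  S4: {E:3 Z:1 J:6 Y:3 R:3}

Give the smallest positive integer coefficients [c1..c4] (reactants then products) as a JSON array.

Coefficients: [3, 1, 6, 1]

E: 3·3 = 9 | 1·6+6·0+1·3 = 9
Z: 3·5 = 15 | 1·2+6·2+1·1 = 15
J: 3·2 = 6 | 1·0+6·0+1·6 = 6
Y: 3·3 = 9 | 1·0+6·1+1·3 = 9
R: 3·8 = 24 | 1·3+6·3+1·3 = 24
gcd(3,1,6,1) = 1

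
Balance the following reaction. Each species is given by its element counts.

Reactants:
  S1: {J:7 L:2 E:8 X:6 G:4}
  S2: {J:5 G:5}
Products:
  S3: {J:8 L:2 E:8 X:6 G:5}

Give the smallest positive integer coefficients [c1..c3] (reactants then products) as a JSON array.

J: 5·7+1·5 = 40 | 5·8 = 40
L: 5·2+1·0 = 10 | 5·2 = 10
E: 5·8+1·0 = 40 | 5·8 = 40
X: 5·6+1·0 = 30 | 5·6 = 30
G: 5·4+1·5 = 25 | 5·5 = 25
gcd(5,1,5) = 1

Coefficients: [5, 1, 5]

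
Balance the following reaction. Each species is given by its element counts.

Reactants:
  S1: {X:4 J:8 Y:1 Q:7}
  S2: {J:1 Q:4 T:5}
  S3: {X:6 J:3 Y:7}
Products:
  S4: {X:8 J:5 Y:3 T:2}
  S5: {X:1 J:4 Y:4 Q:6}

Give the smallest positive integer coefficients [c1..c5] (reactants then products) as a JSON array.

Coefficients: [4, 2, 5, 5, 6]

X: 4·4+2·0+5·6 = 46 | 5·8+6·1 = 46
J: 4·8+2·1+5·3 = 49 | 5·5+6·4 = 49
Y: 4·1+2·0+5·7 = 39 | 5·3+6·4 = 39
Q: 4·7+2·4+5·0 = 36 | 5·0+6·6 = 36
T: 4·0+2·5+5·0 = 10 | 5·2+6·0 = 10
gcd(4,2,5,5,6) = 1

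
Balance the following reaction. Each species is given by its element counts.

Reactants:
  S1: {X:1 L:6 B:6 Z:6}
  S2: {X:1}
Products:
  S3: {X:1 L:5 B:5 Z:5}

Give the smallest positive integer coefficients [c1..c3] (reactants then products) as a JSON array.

Coefficients: [5, 1, 6]

X: 5·1+1·1 = 6 | 6·1 = 6
L: 5·6+1·0 = 30 | 6·5 = 30
B: 5·6+1·0 = 30 | 6·5 = 30
Z: 5·6+1·0 = 30 | 6·5 = 30
gcd(5,1,6) = 1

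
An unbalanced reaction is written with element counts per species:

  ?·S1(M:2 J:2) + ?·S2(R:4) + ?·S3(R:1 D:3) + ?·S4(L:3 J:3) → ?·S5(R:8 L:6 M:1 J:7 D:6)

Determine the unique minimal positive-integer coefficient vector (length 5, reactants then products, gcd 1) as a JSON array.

R: 1·0+3·4+4·1+4·0 = 16 | 2·8 = 16
L: 1·0+3·0+4·0+4·3 = 12 | 2·6 = 12
M: 1·2+3·0+4·0+4·0 = 2 | 2·1 = 2
J: 1·2+3·0+4·0+4·3 = 14 | 2·7 = 14
D: 1·0+3·0+4·3+4·0 = 12 | 2·6 = 12
gcd(1,3,4,4,2) = 1

Coefficients: [1, 3, 4, 4, 2]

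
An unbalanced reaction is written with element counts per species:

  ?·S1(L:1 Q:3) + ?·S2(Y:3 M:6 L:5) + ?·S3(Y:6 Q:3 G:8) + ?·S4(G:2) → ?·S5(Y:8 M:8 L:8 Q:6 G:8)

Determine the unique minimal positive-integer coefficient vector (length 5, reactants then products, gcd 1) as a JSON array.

Coefficients: [4, 4, 2, 4, 3]

Y: 4·0+4·3+2·6+4·0 = 24 | 3·8 = 24
M: 4·0+4·6+2·0+4·0 = 24 | 3·8 = 24
L: 4·1+4·5+2·0+4·0 = 24 | 3·8 = 24
Q: 4·3+4·0+2·3+4·0 = 18 | 3·6 = 18
G: 4·0+4·0+2·8+4·2 = 24 | 3·8 = 24
gcd(4,4,2,4,3) = 1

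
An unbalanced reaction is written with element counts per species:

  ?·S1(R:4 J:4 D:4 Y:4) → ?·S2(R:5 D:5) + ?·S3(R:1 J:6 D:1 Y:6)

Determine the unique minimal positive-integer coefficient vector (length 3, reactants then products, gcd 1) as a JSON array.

R: 3·4 = 12 | 2·5+2·1 = 12
J: 3·4 = 12 | 2·0+2·6 = 12
D: 3·4 = 12 | 2·5+2·1 = 12
Y: 3·4 = 12 | 2·0+2·6 = 12
gcd(3,2,2) = 1

Coefficients: [3, 2, 2]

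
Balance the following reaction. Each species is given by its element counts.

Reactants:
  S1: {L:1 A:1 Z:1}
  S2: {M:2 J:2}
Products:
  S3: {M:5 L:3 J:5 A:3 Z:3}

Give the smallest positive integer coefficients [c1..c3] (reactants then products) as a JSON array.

Coefficients: [6, 5, 2]

M: 6·0+5·2 = 10 | 2·5 = 10
L: 6·1+5·0 = 6 | 2·3 = 6
J: 6·0+5·2 = 10 | 2·5 = 10
A: 6·1+5·0 = 6 | 2·3 = 6
Z: 6·1+5·0 = 6 | 2·3 = 6
gcd(6,5,2) = 1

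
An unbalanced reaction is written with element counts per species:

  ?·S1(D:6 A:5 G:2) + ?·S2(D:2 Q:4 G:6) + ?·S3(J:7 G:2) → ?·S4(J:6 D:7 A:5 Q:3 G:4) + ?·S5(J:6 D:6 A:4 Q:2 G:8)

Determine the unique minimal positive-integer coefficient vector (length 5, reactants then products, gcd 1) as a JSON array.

Coefficients: [6, 4, 6, 2, 5]

J: 6·0+4·0+6·7 = 42 | 2·6+5·6 = 42
D: 6·6+4·2+6·0 = 44 | 2·7+5·6 = 44
A: 6·5+4·0+6·0 = 30 | 2·5+5·4 = 30
Q: 6·0+4·4+6·0 = 16 | 2·3+5·2 = 16
G: 6·2+4·6+6·2 = 48 | 2·4+5·8 = 48
gcd(6,4,6,2,5) = 1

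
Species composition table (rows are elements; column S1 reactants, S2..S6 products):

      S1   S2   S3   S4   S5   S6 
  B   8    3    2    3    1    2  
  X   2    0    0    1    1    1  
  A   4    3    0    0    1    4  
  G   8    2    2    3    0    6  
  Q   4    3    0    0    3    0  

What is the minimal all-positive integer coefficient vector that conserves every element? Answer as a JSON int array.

Coefficients: [6, 4, 5, 6, 4, 2]

B: 6·8 = 48 | 4·3+5·2+6·3+4·1+2·2 = 48
X: 6·2 = 12 | 4·0+5·0+6·1+4·1+2·1 = 12
A: 6·4 = 24 | 4·3+5·0+6·0+4·1+2·4 = 24
G: 6·8 = 48 | 4·2+5·2+6·3+4·0+2·6 = 48
Q: 6·4 = 24 | 4·3+5·0+6·0+4·3+2·0 = 24
gcd(6,4,5,6,4,2) = 1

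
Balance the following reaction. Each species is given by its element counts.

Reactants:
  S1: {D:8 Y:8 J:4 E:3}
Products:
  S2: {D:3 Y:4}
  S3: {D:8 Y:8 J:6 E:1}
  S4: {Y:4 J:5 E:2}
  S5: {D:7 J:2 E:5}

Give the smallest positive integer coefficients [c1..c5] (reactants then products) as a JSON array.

Coefficients: [5, 6, 1, 2, 2]

D: 5·8 = 40 | 6·3+1·8+2·0+2·7 = 40
Y: 5·8 = 40 | 6·4+1·8+2·4+2·0 = 40
J: 5·4 = 20 | 6·0+1·6+2·5+2·2 = 20
E: 5·3 = 15 | 6·0+1·1+2·2+2·5 = 15
gcd(5,6,1,2,2) = 1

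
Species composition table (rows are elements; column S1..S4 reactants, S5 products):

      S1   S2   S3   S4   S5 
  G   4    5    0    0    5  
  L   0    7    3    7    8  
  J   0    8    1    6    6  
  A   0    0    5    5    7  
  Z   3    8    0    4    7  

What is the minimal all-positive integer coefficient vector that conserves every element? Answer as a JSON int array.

Coefficients: [5, 1, 4, 3, 5]

G: 5·4+1·5+4·0+3·0 = 25 | 5·5 = 25
L: 5·0+1·7+4·3+3·7 = 40 | 5·8 = 40
J: 5·0+1·8+4·1+3·6 = 30 | 5·6 = 30
A: 5·0+1·0+4·5+3·5 = 35 | 5·7 = 35
Z: 5·3+1·8+4·0+3·4 = 35 | 5·7 = 35
gcd(5,1,4,3,5) = 1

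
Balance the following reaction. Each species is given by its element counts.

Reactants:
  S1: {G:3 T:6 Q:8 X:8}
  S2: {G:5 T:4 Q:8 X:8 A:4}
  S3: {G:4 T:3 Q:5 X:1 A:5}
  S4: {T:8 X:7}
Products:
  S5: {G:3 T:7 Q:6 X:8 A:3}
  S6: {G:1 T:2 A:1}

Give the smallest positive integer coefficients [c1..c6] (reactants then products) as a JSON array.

G: 1·3+1·5+4·4+4·0 = 24 | 6·3+6·1 = 24
T: 1·6+1·4+4·3+4·8 = 54 | 6·7+6·2 = 54
Q: 1·8+1·8+4·5+4·0 = 36 | 6·6+6·0 = 36
X: 1·8+1·8+4·1+4·7 = 48 | 6·8+6·0 = 48
A: 1·0+1·4+4·5+4·0 = 24 | 6·3+6·1 = 24
gcd(1,1,4,4,6,6) = 1

Coefficients: [1, 1, 4, 4, 6, 6]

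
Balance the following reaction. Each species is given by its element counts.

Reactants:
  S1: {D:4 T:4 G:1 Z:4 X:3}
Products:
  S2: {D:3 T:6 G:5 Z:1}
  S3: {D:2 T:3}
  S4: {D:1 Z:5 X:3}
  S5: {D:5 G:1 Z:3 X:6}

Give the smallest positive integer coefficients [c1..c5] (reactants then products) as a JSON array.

D: 6·4 = 24 | 1·3+6·2+4·1+1·5 = 24
T: 6·4 = 24 | 1·6+6·3+4·0+1·0 = 24
G: 6·1 = 6 | 1·5+6·0+4·0+1·1 = 6
Z: 6·4 = 24 | 1·1+6·0+4·5+1·3 = 24
X: 6·3 = 18 | 1·0+6·0+4·3+1·6 = 18
gcd(6,1,6,4,1) = 1

Coefficients: [6, 1, 6, 4, 1]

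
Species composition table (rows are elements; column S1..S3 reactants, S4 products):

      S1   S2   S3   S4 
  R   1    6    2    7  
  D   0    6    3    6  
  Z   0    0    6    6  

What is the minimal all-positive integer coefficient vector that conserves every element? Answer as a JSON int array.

R: 4·1+1·6+2·2 = 14 | 2·7 = 14
D: 4·0+1·6+2·3 = 12 | 2·6 = 12
Z: 4·0+1·0+2·6 = 12 | 2·6 = 12
gcd(4,1,2,2) = 1

Coefficients: [4, 1, 2, 2]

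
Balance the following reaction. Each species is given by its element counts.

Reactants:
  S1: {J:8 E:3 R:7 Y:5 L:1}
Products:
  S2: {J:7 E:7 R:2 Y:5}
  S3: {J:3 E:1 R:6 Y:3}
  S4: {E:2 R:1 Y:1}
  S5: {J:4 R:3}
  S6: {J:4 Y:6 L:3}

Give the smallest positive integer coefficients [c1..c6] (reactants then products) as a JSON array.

Coefficients: [6, 1, 3, 4, 6, 2]

J: 6·8 = 48 | 1·7+3·3+4·0+6·4+2·4 = 48
E: 6·3 = 18 | 1·7+3·1+4·2+6·0+2·0 = 18
R: 6·7 = 42 | 1·2+3·6+4·1+6·3+2·0 = 42
Y: 6·5 = 30 | 1·5+3·3+4·1+6·0+2·6 = 30
L: 6·1 = 6 | 1·0+3·0+4·0+6·0+2·3 = 6
gcd(6,1,3,4,6,2) = 1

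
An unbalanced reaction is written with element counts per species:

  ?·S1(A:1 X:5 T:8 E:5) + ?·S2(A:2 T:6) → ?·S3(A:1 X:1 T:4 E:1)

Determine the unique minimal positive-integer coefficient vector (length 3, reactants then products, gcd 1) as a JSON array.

A: 1·1+2·2 = 5 | 5·1 = 5
X: 1·5+2·0 = 5 | 5·1 = 5
T: 1·8+2·6 = 20 | 5·4 = 20
E: 1·5+2·0 = 5 | 5·1 = 5
gcd(1,2,5) = 1

Coefficients: [1, 2, 5]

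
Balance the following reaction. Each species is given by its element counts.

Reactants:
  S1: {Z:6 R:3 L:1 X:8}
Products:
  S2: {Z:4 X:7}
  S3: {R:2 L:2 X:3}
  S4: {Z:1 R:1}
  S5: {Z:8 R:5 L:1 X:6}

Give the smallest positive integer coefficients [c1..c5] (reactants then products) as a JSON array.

Coefficients: [5, 4, 2, 6, 1]

Z: 5·6 = 30 | 4·4+2·0+6·1+1·8 = 30
R: 5·3 = 15 | 4·0+2·2+6·1+1·5 = 15
L: 5·1 = 5 | 4·0+2·2+6·0+1·1 = 5
X: 5·8 = 40 | 4·7+2·3+6·0+1·6 = 40
gcd(5,4,2,6,1) = 1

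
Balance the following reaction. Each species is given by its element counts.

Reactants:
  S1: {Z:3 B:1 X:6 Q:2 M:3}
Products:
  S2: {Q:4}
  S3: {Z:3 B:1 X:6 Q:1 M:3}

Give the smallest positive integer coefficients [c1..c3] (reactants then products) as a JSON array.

Coefficients: [4, 1, 4]

Z: 4·3 = 12 | 1·0+4·3 = 12
B: 4·1 = 4 | 1·0+4·1 = 4
X: 4·6 = 24 | 1·0+4·6 = 24
Q: 4·2 = 8 | 1·4+4·1 = 8
M: 4·3 = 12 | 1·0+4·3 = 12
gcd(4,1,4) = 1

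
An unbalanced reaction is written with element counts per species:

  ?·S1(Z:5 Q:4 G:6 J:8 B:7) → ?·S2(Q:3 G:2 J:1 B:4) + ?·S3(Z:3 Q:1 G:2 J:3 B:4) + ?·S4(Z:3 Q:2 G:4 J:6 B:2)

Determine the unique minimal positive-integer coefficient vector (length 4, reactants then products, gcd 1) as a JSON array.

Z: 6·5 = 30 | 3·0+5·3+5·3 = 30
Q: 6·4 = 24 | 3·3+5·1+5·2 = 24
G: 6·6 = 36 | 3·2+5·2+5·4 = 36
J: 6·8 = 48 | 3·1+5·3+5·6 = 48
B: 6·7 = 42 | 3·4+5·4+5·2 = 42
gcd(6,3,5,5) = 1

Coefficients: [6, 3, 5, 5]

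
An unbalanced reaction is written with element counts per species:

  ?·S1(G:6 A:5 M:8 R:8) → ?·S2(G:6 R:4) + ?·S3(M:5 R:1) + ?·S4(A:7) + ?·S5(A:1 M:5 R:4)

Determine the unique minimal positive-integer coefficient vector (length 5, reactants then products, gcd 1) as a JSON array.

Coefficients: [5, 5, 4, 3, 4]

G: 5·6 = 30 | 5·6+4·0+3·0+4·0 = 30
A: 5·5 = 25 | 5·0+4·0+3·7+4·1 = 25
M: 5·8 = 40 | 5·0+4·5+3·0+4·5 = 40
R: 5·8 = 40 | 5·4+4·1+3·0+4·4 = 40
gcd(5,5,4,3,4) = 1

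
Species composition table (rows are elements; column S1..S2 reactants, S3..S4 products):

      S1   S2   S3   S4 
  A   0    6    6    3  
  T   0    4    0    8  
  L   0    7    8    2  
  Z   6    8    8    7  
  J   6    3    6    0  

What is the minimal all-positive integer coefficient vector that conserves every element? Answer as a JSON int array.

Coefficients: [1, 4, 3, 2]

A: 1·0+4·6 = 24 | 3·6+2·3 = 24
T: 1·0+4·4 = 16 | 3·0+2·8 = 16
L: 1·0+4·7 = 28 | 3·8+2·2 = 28
Z: 1·6+4·8 = 38 | 3·8+2·7 = 38
J: 1·6+4·3 = 18 | 3·6+2·0 = 18
gcd(1,4,3,2) = 1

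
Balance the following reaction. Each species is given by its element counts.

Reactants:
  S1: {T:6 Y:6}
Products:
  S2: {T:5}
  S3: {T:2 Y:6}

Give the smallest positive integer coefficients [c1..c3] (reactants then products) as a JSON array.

T: 5·6 = 30 | 4·5+5·2 = 30
Y: 5·6 = 30 | 4·0+5·6 = 30
gcd(5,4,5) = 1

Coefficients: [5, 4, 5]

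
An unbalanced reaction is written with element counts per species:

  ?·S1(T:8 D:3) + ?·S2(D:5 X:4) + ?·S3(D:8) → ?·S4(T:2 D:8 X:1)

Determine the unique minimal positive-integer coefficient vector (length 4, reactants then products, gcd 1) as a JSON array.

T: 1·8+1·0+3·0 = 8 | 4·2 = 8
D: 1·3+1·5+3·8 = 32 | 4·8 = 32
X: 1·0+1·4+3·0 = 4 | 4·1 = 4
gcd(1,1,3,4) = 1

Coefficients: [1, 1, 3, 4]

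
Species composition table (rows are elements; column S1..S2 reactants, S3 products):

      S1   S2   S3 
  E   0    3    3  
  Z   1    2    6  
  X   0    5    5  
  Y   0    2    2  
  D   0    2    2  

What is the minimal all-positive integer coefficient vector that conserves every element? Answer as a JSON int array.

Coefficients: [4, 1, 1]

E: 4·0+1·3 = 3 | 1·3 = 3
Z: 4·1+1·2 = 6 | 1·6 = 6
X: 4·0+1·5 = 5 | 1·5 = 5
Y: 4·0+1·2 = 2 | 1·2 = 2
D: 4·0+1·2 = 2 | 1·2 = 2
gcd(4,1,1) = 1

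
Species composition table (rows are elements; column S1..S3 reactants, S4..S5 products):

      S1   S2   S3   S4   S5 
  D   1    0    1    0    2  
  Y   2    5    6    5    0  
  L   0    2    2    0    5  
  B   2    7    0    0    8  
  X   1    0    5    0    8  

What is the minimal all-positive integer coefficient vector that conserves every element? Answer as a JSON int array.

D: 1·1+2·0+3·1 = 4 | 6·0+2·2 = 4
Y: 1·2+2·5+3·6 = 30 | 6·5+2·0 = 30
L: 1·0+2·2+3·2 = 10 | 6·0+2·5 = 10
B: 1·2+2·7+3·0 = 16 | 6·0+2·8 = 16
X: 1·1+2·0+3·5 = 16 | 6·0+2·8 = 16
gcd(1,2,3,6,2) = 1

Coefficients: [1, 2, 3, 6, 2]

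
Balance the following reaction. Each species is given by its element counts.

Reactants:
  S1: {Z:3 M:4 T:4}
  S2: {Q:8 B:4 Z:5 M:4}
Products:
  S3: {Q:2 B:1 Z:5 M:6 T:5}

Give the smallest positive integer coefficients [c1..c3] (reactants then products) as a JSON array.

Q: 5·0+1·8 = 8 | 4·2 = 8
B: 5·0+1·4 = 4 | 4·1 = 4
Z: 5·3+1·5 = 20 | 4·5 = 20
M: 5·4+1·4 = 24 | 4·6 = 24
T: 5·4+1·0 = 20 | 4·5 = 20
gcd(5,1,4) = 1

Coefficients: [5, 1, 4]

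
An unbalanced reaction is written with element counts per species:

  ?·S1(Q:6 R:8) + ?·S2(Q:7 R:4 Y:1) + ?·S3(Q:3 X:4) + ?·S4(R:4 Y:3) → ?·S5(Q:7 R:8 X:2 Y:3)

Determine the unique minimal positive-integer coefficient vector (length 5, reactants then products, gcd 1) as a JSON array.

Q: 2·6+3·7+3·3+5·0 = 42 | 6·7 = 42
R: 2·8+3·4+3·0+5·4 = 48 | 6·8 = 48
X: 2·0+3·0+3·4+5·0 = 12 | 6·2 = 12
Y: 2·0+3·1+3·0+5·3 = 18 | 6·3 = 18
gcd(2,3,3,5,6) = 1

Coefficients: [2, 3, 3, 5, 6]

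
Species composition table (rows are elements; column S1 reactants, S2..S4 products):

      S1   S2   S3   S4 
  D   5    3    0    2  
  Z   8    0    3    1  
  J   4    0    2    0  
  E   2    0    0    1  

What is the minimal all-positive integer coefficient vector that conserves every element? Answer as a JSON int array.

D: 3·5 = 15 | 1·3+6·0+6·2 = 15
Z: 3·8 = 24 | 1·0+6·3+6·1 = 24
J: 3·4 = 12 | 1·0+6·2+6·0 = 12
E: 3·2 = 6 | 1·0+6·0+6·1 = 6
gcd(3,1,6,6) = 1

Coefficients: [3, 1, 6, 6]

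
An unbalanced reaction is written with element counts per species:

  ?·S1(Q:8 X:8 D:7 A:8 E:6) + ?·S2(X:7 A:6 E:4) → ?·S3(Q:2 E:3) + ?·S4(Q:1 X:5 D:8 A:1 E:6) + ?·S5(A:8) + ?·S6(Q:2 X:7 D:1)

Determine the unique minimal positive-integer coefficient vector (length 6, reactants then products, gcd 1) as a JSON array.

Q: 3·8+3·0 = 24 | 6·2+2·1+5·0+5·2 = 24
X: 3·8+3·7 = 45 | 6·0+2·5+5·0+5·7 = 45
D: 3·7+3·0 = 21 | 6·0+2·8+5·0+5·1 = 21
A: 3·8+3·6 = 42 | 6·0+2·1+5·8+5·0 = 42
E: 3·6+3·4 = 30 | 6·3+2·6+5·0+5·0 = 30
gcd(3,3,6,2,5,5) = 1

Coefficients: [3, 3, 6, 2, 5, 5]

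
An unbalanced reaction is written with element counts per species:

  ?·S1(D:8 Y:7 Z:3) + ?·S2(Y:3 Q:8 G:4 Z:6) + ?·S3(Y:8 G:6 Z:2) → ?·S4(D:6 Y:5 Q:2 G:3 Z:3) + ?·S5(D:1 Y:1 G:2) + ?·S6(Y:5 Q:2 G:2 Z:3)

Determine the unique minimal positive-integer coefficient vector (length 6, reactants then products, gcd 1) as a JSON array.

Coefficients: [2, 2, 3, 2, 4, 6]

D: 2·8+2·0+3·0 = 16 | 2·6+4·1+6·0 = 16
Y: 2·7+2·3+3·8 = 44 | 2·5+4·1+6·5 = 44
Q: 2·0+2·8+3·0 = 16 | 2·2+4·0+6·2 = 16
G: 2·0+2·4+3·6 = 26 | 2·3+4·2+6·2 = 26
Z: 2·3+2·6+3·2 = 24 | 2·3+4·0+6·3 = 24
gcd(2,2,3,2,4,6) = 1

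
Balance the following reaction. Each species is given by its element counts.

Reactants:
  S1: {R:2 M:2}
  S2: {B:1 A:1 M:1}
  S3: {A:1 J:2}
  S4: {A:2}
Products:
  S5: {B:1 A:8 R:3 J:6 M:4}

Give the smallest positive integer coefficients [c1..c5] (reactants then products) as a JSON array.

Coefficients: [3, 2, 6, 4, 2]

B: 3·0+2·1+6·0+4·0 = 2 | 2·1 = 2
A: 3·0+2·1+6·1+4·2 = 16 | 2·8 = 16
R: 3·2+2·0+6·0+4·0 = 6 | 2·3 = 6
J: 3·0+2·0+6·2+4·0 = 12 | 2·6 = 12
M: 3·2+2·1+6·0+4·0 = 8 | 2·4 = 8
gcd(3,2,6,4,2) = 1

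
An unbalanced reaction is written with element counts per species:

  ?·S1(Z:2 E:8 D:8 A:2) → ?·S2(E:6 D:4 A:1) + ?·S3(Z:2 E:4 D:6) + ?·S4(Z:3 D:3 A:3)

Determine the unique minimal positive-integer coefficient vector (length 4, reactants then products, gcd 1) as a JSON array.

Coefficients: [6, 6, 3, 2]

Z: 6·2 = 12 | 6·0+3·2+2·3 = 12
E: 6·8 = 48 | 6·6+3·4+2·0 = 48
D: 6·8 = 48 | 6·4+3·6+2·3 = 48
A: 6·2 = 12 | 6·1+3·0+2·3 = 12
gcd(6,6,3,2) = 1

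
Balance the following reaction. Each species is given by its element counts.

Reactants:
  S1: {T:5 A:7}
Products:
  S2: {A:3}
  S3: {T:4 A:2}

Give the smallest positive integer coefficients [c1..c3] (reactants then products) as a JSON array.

Coefficients: [4, 6, 5]

T: 4·5 = 20 | 6·0+5·4 = 20
A: 4·7 = 28 | 6·3+5·2 = 28
gcd(4,6,5) = 1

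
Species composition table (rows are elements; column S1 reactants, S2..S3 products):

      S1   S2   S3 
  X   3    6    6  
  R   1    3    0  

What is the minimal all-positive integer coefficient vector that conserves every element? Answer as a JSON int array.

Coefficients: [6, 2, 1]

X: 6·3 = 18 | 2·6+1·6 = 18
R: 6·1 = 6 | 2·3+1·0 = 6
gcd(6,2,1) = 1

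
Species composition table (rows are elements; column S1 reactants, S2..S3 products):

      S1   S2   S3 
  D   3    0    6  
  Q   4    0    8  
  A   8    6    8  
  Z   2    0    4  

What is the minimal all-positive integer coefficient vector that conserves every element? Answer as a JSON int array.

Coefficients: [6, 4, 3]

D: 6·3 = 18 | 4·0+3·6 = 18
Q: 6·4 = 24 | 4·0+3·8 = 24
A: 6·8 = 48 | 4·6+3·8 = 48
Z: 6·2 = 12 | 4·0+3·4 = 12
gcd(6,4,3) = 1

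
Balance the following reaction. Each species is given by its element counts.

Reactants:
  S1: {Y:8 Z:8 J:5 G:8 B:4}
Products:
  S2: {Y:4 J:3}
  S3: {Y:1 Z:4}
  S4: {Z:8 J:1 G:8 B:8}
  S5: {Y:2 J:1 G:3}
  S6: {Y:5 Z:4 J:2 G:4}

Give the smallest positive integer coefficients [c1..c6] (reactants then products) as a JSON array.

Coefficients: [4, 4, 3, 2, 4, 1]

Y: 4·8 = 32 | 4·4+3·1+2·0+4·2+1·5 = 32
Z: 4·8 = 32 | 4·0+3·4+2·8+4·0+1·4 = 32
J: 4·5 = 20 | 4·3+3·0+2·1+4·1+1·2 = 20
G: 4·8 = 32 | 4·0+3·0+2·8+4·3+1·4 = 32
B: 4·4 = 16 | 4·0+3·0+2·8+4·0+1·0 = 16
gcd(4,4,3,2,4,1) = 1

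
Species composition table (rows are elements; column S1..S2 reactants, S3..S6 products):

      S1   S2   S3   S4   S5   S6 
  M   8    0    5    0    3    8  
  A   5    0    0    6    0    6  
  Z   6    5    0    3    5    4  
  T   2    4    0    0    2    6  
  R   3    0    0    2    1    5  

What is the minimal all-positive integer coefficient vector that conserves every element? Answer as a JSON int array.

Coefficients: [6, 1, 5, 4, 5, 1]

M: 6·8+1·0 = 48 | 5·5+4·0+5·3+1·8 = 48
A: 6·5+1·0 = 30 | 5·0+4·6+5·0+1·6 = 30
Z: 6·6+1·5 = 41 | 5·0+4·3+5·5+1·4 = 41
T: 6·2+1·4 = 16 | 5·0+4·0+5·2+1·6 = 16
R: 6·3+1·0 = 18 | 5·0+4·2+5·1+1·5 = 18
gcd(6,1,5,4,5,1) = 1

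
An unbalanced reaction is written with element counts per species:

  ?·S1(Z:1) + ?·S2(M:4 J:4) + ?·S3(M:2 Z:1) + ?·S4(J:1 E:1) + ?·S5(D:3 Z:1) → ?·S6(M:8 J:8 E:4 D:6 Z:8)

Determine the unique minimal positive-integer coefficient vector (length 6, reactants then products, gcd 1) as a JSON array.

Coefficients: [4, 1, 2, 4, 2, 1]

M: 4·0+1·4+2·2+4·0+2·0 = 8 | 1·8 = 8
J: 4·0+1·4+2·0+4·1+2·0 = 8 | 1·8 = 8
E: 4·0+1·0+2·0+4·1+2·0 = 4 | 1·4 = 4
D: 4·0+1·0+2·0+4·0+2·3 = 6 | 1·6 = 6
Z: 4·1+1·0+2·1+4·0+2·1 = 8 | 1·8 = 8
gcd(4,1,2,4,2,1) = 1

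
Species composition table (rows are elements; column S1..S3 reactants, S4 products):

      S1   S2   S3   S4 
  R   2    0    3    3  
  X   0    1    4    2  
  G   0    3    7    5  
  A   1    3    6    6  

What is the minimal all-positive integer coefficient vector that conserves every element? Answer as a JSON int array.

Coefficients: [6, 6, 1, 5]

R: 6·2+6·0+1·3 = 15 | 5·3 = 15
X: 6·0+6·1+1·4 = 10 | 5·2 = 10
G: 6·0+6·3+1·7 = 25 | 5·5 = 25
A: 6·1+6·3+1·6 = 30 | 5·6 = 30
gcd(6,6,1,5) = 1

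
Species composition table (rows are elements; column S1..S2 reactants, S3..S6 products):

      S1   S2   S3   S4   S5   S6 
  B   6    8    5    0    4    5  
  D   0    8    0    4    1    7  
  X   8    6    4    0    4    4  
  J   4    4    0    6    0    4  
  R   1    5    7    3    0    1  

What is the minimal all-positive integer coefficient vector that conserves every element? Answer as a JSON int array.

B: 2·6+6·8 = 60 | 3·5+2·0+5·4+5·5 = 60
D: 2·0+6·8 = 48 | 3·0+2·4+5·1+5·7 = 48
X: 2·8+6·6 = 52 | 3·4+2·0+5·4+5·4 = 52
J: 2·4+6·4 = 32 | 3·0+2·6+5·0+5·4 = 32
R: 2·1+6·5 = 32 | 3·7+2·3+5·0+5·1 = 32
gcd(2,6,3,2,5,5) = 1

Coefficients: [2, 6, 3, 2, 5, 5]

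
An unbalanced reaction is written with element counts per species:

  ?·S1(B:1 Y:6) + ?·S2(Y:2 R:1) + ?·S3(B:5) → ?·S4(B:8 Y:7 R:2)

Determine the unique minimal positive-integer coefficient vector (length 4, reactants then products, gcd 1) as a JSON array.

Coefficients: [1, 4, 3, 2]

B: 1·1+4·0+3·5 = 16 | 2·8 = 16
Y: 1·6+4·2+3·0 = 14 | 2·7 = 14
R: 1·0+4·1+3·0 = 4 | 2·2 = 4
gcd(1,4,3,2) = 1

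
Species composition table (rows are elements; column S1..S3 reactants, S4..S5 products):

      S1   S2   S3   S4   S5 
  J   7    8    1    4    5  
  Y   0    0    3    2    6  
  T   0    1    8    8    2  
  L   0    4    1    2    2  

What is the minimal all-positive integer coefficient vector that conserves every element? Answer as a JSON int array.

J: 1·7+2·8+6·1 = 29 | 6·4+1·5 = 29
Y: 1·0+2·0+6·3 = 18 | 6·2+1·6 = 18
T: 1·0+2·1+6·8 = 50 | 6·8+1·2 = 50
L: 1·0+2·4+6·1 = 14 | 6·2+1·2 = 14
gcd(1,2,6,6,1) = 1

Coefficients: [1, 2, 6, 6, 1]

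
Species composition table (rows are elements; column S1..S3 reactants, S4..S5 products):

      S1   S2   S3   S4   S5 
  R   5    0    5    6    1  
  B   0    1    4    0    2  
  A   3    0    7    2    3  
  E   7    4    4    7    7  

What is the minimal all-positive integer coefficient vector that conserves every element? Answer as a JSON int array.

Coefficients: [6, 6, 1, 5, 5]

R: 6·5+6·0+1·5 = 35 | 5·6+5·1 = 35
B: 6·0+6·1+1·4 = 10 | 5·0+5·2 = 10
A: 6·3+6·0+1·7 = 25 | 5·2+5·3 = 25
E: 6·7+6·4+1·4 = 70 | 5·7+5·7 = 70
gcd(6,6,1,5,5) = 1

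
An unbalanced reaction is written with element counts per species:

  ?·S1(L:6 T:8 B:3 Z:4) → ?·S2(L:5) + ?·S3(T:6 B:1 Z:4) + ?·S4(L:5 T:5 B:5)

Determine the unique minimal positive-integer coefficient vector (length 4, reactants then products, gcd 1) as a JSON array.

L: 5·6 = 30 | 4·5+5·0+2·5 = 30
T: 5·8 = 40 | 4·0+5·6+2·5 = 40
B: 5·3 = 15 | 4·0+5·1+2·5 = 15
Z: 5·4 = 20 | 4·0+5·4+2·0 = 20
gcd(5,4,5,2) = 1

Coefficients: [5, 4, 5, 2]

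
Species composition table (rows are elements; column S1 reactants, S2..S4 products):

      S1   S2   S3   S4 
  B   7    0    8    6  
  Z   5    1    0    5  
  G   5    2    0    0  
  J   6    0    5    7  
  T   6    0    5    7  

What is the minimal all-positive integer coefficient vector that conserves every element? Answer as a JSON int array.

Coefficients: [2, 5, 1, 1]

B: 2·7 = 14 | 5·0+1·8+1·6 = 14
Z: 2·5 = 10 | 5·1+1·0+1·5 = 10
G: 2·5 = 10 | 5·2+1·0+1·0 = 10
J: 2·6 = 12 | 5·0+1·5+1·7 = 12
T: 2·6 = 12 | 5·0+1·5+1·7 = 12
gcd(2,5,1,1) = 1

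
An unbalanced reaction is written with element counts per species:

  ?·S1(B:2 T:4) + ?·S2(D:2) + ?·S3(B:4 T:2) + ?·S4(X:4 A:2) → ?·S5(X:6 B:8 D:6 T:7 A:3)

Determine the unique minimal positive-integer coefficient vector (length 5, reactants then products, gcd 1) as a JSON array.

X: 2·0+6·0+3·0+3·4 = 12 | 2·6 = 12
B: 2·2+6·0+3·4+3·0 = 16 | 2·8 = 16
D: 2·0+6·2+3·0+3·0 = 12 | 2·6 = 12
T: 2·4+6·0+3·2+3·0 = 14 | 2·7 = 14
A: 2·0+6·0+3·0+3·2 = 6 | 2·3 = 6
gcd(2,6,3,3,2) = 1

Coefficients: [2, 6, 3, 3, 2]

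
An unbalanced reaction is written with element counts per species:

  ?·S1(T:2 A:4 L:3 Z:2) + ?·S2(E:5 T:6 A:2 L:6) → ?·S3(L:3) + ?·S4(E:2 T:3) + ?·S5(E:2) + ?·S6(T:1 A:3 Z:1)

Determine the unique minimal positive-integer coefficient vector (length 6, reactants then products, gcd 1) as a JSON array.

Coefficients: [2, 2, 6, 4, 1, 4]

E: 2·0+2·5 = 10 | 6·0+4·2+1·2+4·0 = 10
T: 2·2+2·6 = 16 | 6·0+4·3+1·0+4·1 = 16
A: 2·4+2·2 = 12 | 6·0+4·0+1·0+4·3 = 12
L: 2·3+2·6 = 18 | 6·3+4·0+1·0+4·0 = 18
Z: 2·2+2·0 = 4 | 6·0+4·0+1·0+4·1 = 4
gcd(2,2,6,4,1,4) = 1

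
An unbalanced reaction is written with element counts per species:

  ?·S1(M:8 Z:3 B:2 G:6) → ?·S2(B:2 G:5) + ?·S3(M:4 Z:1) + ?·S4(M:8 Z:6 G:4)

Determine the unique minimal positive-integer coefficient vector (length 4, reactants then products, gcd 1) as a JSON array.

M: 4·8 = 32 | 4·0+6·4+1·8 = 32
Z: 4·3 = 12 | 4·0+6·1+1·6 = 12
B: 4·2 = 8 | 4·2+6·0+1·0 = 8
G: 4·6 = 24 | 4·5+6·0+1·4 = 24
gcd(4,4,6,1) = 1

Coefficients: [4, 4, 6, 1]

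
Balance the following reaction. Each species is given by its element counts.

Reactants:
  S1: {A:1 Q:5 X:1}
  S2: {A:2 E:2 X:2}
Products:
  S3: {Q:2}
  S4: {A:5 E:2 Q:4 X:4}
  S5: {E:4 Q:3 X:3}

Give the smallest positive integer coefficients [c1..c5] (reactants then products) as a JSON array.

A: 5·1+5·2 = 15 | 5·0+3·5+1·0 = 15
E: 5·0+5·2 = 10 | 5·0+3·2+1·4 = 10
Q: 5·5+5·0 = 25 | 5·2+3·4+1·3 = 25
X: 5·1+5·2 = 15 | 5·0+3·4+1·3 = 15
gcd(5,5,5,3,1) = 1

Coefficients: [5, 5, 5, 3, 1]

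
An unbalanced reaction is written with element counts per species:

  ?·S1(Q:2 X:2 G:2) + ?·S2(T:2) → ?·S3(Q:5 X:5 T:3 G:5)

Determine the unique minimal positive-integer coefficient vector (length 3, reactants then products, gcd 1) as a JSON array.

Coefficients: [5, 3, 2]

Q: 5·2+3·0 = 10 | 2·5 = 10
X: 5·2+3·0 = 10 | 2·5 = 10
T: 5·0+3·2 = 6 | 2·3 = 6
G: 5·2+3·0 = 10 | 2·5 = 10
gcd(5,3,2) = 1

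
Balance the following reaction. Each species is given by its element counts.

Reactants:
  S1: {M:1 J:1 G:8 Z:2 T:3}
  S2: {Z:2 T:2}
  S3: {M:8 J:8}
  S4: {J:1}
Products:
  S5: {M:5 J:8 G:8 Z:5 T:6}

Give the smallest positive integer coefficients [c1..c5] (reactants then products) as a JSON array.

M: 2·1+3·0+1·8+6·0 = 10 | 2·5 = 10
J: 2·1+3·0+1·8+6·1 = 16 | 2·8 = 16
G: 2·8+3·0+1·0+6·0 = 16 | 2·8 = 16
Z: 2·2+3·2+1·0+6·0 = 10 | 2·5 = 10
T: 2·3+3·2+1·0+6·0 = 12 | 2·6 = 12
gcd(2,3,1,6,2) = 1

Coefficients: [2, 3, 1, 6, 2]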